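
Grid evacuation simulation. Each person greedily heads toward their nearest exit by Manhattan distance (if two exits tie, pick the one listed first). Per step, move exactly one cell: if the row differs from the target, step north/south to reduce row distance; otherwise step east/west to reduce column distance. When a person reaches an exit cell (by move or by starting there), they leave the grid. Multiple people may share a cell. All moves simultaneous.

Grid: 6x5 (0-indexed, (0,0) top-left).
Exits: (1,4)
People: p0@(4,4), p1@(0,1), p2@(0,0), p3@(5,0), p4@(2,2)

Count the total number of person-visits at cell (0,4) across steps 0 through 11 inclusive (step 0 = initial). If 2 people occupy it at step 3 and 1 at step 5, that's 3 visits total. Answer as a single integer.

Answer: 0

Derivation:
Step 0: p0@(4,4) p1@(0,1) p2@(0,0) p3@(5,0) p4@(2,2) -> at (0,4): 0 [-], cum=0
Step 1: p0@(3,4) p1@(1,1) p2@(1,0) p3@(4,0) p4@(1,2) -> at (0,4): 0 [-], cum=0
Step 2: p0@(2,4) p1@(1,2) p2@(1,1) p3@(3,0) p4@(1,3) -> at (0,4): 0 [-], cum=0
Step 3: p0@ESC p1@(1,3) p2@(1,2) p3@(2,0) p4@ESC -> at (0,4): 0 [-], cum=0
Step 4: p0@ESC p1@ESC p2@(1,3) p3@(1,0) p4@ESC -> at (0,4): 0 [-], cum=0
Step 5: p0@ESC p1@ESC p2@ESC p3@(1,1) p4@ESC -> at (0,4): 0 [-], cum=0
Step 6: p0@ESC p1@ESC p2@ESC p3@(1,2) p4@ESC -> at (0,4): 0 [-], cum=0
Step 7: p0@ESC p1@ESC p2@ESC p3@(1,3) p4@ESC -> at (0,4): 0 [-], cum=0
Step 8: p0@ESC p1@ESC p2@ESC p3@ESC p4@ESC -> at (0,4): 0 [-], cum=0
Total visits = 0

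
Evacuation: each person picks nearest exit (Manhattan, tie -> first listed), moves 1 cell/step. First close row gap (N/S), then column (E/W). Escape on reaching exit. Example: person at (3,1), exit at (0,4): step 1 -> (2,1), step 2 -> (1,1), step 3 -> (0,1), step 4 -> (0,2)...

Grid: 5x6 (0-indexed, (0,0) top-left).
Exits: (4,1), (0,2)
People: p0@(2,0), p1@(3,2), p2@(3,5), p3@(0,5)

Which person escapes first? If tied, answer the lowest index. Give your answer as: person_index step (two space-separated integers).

Step 1: p0:(2,0)->(3,0) | p1:(3,2)->(4,2) | p2:(3,5)->(4,5) | p3:(0,5)->(0,4)
Step 2: p0:(3,0)->(4,0) | p1:(4,2)->(4,1)->EXIT | p2:(4,5)->(4,4) | p3:(0,4)->(0,3)
Step 3: p0:(4,0)->(4,1)->EXIT | p1:escaped | p2:(4,4)->(4,3) | p3:(0,3)->(0,2)->EXIT
Step 4: p0:escaped | p1:escaped | p2:(4,3)->(4,2) | p3:escaped
Step 5: p0:escaped | p1:escaped | p2:(4,2)->(4,1)->EXIT | p3:escaped
Exit steps: [3, 2, 5, 3]
First to escape: p1 at step 2

Answer: 1 2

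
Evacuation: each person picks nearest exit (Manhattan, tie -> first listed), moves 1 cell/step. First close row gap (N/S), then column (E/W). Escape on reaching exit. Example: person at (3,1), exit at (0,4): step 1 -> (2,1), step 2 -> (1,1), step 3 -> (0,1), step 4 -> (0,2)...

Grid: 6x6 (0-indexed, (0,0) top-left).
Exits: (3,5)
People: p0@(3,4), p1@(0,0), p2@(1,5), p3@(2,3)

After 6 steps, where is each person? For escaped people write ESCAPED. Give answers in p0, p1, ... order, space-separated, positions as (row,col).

Step 1: p0:(3,4)->(3,5)->EXIT | p1:(0,0)->(1,0) | p2:(1,5)->(2,5) | p3:(2,3)->(3,3)
Step 2: p0:escaped | p1:(1,0)->(2,0) | p2:(2,5)->(3,5)->EXIT | p3:(3,3)->(3,4)
Step 3: p0:escaped | p1:(2,0)->(3,0) | p2:escaped | p3:(3,4)->(3,5)->EXIT
Step 4: p0:escaped | p1:(3,0)->(3,1) | p2:escaped | p3:escaped
Step 5: p0:escaped | p1:(3,1)->(3,2) | p2:escaped | p3:escaped
Step 6: p0:escaped | p1:(3,2)->(3,3) | p2:escaped | p3:escaped

ESCAPED (3,3) ESCAPED ESCAPED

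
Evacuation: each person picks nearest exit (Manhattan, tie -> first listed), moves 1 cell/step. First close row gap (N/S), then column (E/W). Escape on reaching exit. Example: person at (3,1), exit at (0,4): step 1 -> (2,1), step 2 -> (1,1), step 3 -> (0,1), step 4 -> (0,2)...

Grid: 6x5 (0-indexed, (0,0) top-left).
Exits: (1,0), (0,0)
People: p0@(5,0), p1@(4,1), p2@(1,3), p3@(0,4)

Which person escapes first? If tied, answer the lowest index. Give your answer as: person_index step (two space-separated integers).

Answer: 2 3

Derivation:
Step 1: p0:(5,0)->(4,0) | p1:(4,1)->(3,1) | p2:(1,3)->(1,2) | p3:(0,4)->(0,3)
Step 2: p0:(4,0)->(3,0) | p1:(3,1)->(2,1) | p2:(1,2)->(1,1) | p3:(0,3)->(0,2)
Step 3: p0:(3,0)->(2,0) | p1:(2,1)->(1,1) | p2:(1,1)->(1,0)->EXIT | p3:(0,2)->(0,1)
Step 4: p0:(2,0)->(1,0)->EXIT | p1:(1,1)->(1,0)->EXIT | p2:escaped | p3:(0,1)->(0,0)->EXIT
Exit steps: [4, 4, 3, 4]
First to escape: p2 at step 3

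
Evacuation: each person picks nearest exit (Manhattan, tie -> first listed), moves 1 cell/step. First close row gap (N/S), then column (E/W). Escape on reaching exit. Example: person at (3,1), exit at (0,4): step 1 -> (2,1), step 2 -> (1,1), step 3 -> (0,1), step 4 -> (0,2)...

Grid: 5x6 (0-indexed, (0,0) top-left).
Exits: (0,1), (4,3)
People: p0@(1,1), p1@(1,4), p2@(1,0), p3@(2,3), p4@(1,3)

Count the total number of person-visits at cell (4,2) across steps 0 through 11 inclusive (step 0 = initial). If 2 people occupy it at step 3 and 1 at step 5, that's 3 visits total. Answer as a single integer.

Answer: 0

Derivation:
Step 0: p0@(1,1) p1@(1,4) p2@(1,0) p3@(2,3) p4@(1,3) -> at (4,2): 0 [-], cum=0
Step 1: p0@ESC p1@(0,4) p2@(0,0) p3@(3,3) p4@(0,3) -> at (4,2): 0 [-], cum=0
Step 2: p0@ESC p1@(0,3) p2@ESC p3@ESC p4@(0,2) -> at (4,2): 0 [-], cum=0
Step 3: p0@ESC p1@(0,2) p2@ESC p3@ESC p4@ESC -> at (4,2): 0 [-], cum=0
Step 4: p0@ESC p1@ESC p2@ESC p3@ESC p4@ESC -> at (4,2): 0 [-], cum=0
Total visits = 0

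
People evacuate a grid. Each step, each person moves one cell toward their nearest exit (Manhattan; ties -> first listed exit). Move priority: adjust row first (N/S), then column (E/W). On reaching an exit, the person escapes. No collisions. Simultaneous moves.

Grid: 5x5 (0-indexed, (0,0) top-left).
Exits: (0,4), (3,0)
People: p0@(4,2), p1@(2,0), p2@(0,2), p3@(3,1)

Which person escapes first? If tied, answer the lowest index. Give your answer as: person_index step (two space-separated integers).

Answer: 1 1

Derivation:
Step 1: p0:(4,2)->(3,2) | p1:(2,0)->(3,0)->EXIT | p2:(0,2)->(0,3) | p3:(3,1)->(3,0)->EXIT
Step 2: p0:(3,2)->(3,1) | p1:escaped | p2:(0,3)->(0,4)->EXIT | p3:escaped
Step 3: p0:(3,1)->(3,0)->EXIT | p1:escaped | p2:escaped | p3:escaped
Exit steps: [3, 1, 2, 1]
First to escape: p1 at step 1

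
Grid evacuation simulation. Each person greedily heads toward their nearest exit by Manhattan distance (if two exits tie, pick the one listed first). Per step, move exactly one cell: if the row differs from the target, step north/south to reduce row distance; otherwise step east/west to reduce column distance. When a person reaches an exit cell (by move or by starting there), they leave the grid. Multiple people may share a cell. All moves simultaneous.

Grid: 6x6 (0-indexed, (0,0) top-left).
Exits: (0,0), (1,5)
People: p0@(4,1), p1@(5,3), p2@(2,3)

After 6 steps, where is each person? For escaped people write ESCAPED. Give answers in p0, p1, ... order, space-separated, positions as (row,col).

Step 1: p0:(4,1)->(3,1) | p1:(5,3)->(4,3) | p2:(2,3)->(1,3)
Step 2: p0:(3,1)->(2,1) | p1:(4,3)->(3,3) | p2:(1,3)->(1,4)
Step 3: p0:(2,1)->(1,1) | p1:(3,3)->(2,3) | p2:(1,4)->(1,5)->EXIT
Step 4: p0:(1,1)->(0,1) | p1:(2,3)->(1,3) | p2:escaped
Step 5: p0:(0,1)->(0,0)->EXIT | p1:(1,3)->(1,4) | p2:escaped
Step 6: p0:escaped | p1:(1,4)->(1,5)->EXIT | p2:escaped

ESCAPED ESCAPED ESCAPED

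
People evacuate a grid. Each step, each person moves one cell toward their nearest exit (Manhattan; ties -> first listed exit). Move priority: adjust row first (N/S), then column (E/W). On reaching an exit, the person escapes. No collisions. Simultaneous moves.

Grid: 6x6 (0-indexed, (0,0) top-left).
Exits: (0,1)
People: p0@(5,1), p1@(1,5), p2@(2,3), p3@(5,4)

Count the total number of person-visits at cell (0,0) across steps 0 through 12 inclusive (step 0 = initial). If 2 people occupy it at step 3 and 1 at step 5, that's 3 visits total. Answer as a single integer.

Step 0: p0@(5,1) p1@(1,5) p2@(2,3) p3@(5,4) -> at (0,0): 0 [-], cum=0
Step 1: p0@(4,1) p1@(0,5) p2@(1,3) p3@(4,4) -> at (0,0): 0 [-], cum=0
Step 2: p0@(3,1) p1@(0,4) p2@(0,3) p3@(3,4) -> at (0,0): 0 [-], cum=0
Step 3: p0@(2,1) p1@(0,3) p2@(0,2) p3@(2,4) -> at (0,0): 0 [-], cum=0
Step 4: p0@(1,1) p1@(0,2) p2@ESC p3@(1,4) -> at (0,0): 0 [-], cum=0
Step 5: p0@ESC p1@ESC p2@ESC p3@(0,4) -> at (0,0): 0 [-], cum=0
Step 6: p0@ESC p1@ESC p2@ESC p3@(0,3) -> at (0,0): 0 [-], cum=0
Step 7: p0@ESC p1@ESC p2@ESC p3@(0,2) -> at (0,0): 0 [-], cum=0
Step 8: p0@ESC p1@ESC p2@ESC p3@ESC -> at (0,0): 0 [-], cum=0
Total visits = 0

Answer: 0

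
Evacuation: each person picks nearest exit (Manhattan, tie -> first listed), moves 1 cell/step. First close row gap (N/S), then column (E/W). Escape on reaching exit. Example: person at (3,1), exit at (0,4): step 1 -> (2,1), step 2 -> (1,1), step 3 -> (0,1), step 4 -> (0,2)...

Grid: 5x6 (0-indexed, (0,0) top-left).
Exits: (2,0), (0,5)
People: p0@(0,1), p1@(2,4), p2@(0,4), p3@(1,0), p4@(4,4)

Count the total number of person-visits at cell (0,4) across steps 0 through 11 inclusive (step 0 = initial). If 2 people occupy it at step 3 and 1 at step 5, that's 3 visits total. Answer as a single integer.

Step 0: p0@(0,1) p1@(2,4) p2@(0,4) p3@(1,0) p4@(4,4) -> at (0,4): 1 [p2], cum=1
Step 1: p0@(1,1) p1@(1,4) p2@ESC p3@ESC p4@(3,4) -> at (0,4): 0 [-], cum=1
Step 2: p0@(2,1) p1@(0,4) p2@ESC p3@ESC p4@(2,4) -> at (0,4): 1 [p1], cum=2
Step 3: p0@ESC p1@ESC p2@ESC p3@ESC p4@(1,4) -> at (0,4): 0 [-], cum=2
Step 4: p0@ESC p1@ESC p2@ESC p3@ESC p4@(0,4) -> at (0,4): 1 [p4], cum=3
Step 5: p0@ESC p1@ESC p2@ESC p3@ESC p4@ESC -> at (0,4): 0 [-], cum=3
Total visits = 3

Answer: 3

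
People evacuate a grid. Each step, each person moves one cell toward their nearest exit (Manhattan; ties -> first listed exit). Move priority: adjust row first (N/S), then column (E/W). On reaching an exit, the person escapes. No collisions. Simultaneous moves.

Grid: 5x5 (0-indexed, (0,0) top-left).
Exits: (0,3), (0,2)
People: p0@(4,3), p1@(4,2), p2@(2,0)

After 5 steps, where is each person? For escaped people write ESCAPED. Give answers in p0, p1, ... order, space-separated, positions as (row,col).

Step 1: p0:(4,3)->(3,3) | p1:(4,2)->(3,2) | p2:(2,0)->(1,0)
Step 2: p0:(3,3)->(2,3) | p1:(3,2)->(2,2) | p2:(1,0)->(0,0)
Step 3: p0:(2,3)->(1,3) | p1:(2,2)->(1,2) | p2:(0,0)->(0,1)
Step 4: p0:(1,3)->(0,3)->EXIT | p1:(1,2)->(0,2)->EXIT | p2:(0,1)->(0,2)->EXIT

ESCAPED ESCAPED ESCAPED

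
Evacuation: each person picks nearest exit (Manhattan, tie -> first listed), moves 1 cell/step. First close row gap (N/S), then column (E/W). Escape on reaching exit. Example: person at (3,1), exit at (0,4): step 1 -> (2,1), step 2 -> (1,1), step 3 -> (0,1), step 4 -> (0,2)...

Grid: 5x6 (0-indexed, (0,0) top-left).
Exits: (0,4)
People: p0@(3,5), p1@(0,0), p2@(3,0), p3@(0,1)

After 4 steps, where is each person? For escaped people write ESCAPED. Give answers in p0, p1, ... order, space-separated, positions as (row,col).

Step 1: p0:(3,5)->(2,5) | p1:(0,0)->(0,1) | p2:(3,0)->(2,0) | p3:(0,1)->(0,2)
Step 2: p0:(2,5)->(1,5) | p1:(0,1)->(0,2) | p2:(2,0)->(1,0) | p3:(0,2)->(0,3)
Step 3: p0:(1,5)->(0,5) | p1:(0,2)->(0,3) | p2:(1,0)->(0,0) | p3:(0,3)->(0,4)->EXIT
Step 4: p0:(0,5)->(0,4)->EXIT | p1:(0,3)->(0,4)->EXIT | p2:(0,0)->(0,1) | p3:escaped

ESCAPED ESCAPED (0,1) ESCAPED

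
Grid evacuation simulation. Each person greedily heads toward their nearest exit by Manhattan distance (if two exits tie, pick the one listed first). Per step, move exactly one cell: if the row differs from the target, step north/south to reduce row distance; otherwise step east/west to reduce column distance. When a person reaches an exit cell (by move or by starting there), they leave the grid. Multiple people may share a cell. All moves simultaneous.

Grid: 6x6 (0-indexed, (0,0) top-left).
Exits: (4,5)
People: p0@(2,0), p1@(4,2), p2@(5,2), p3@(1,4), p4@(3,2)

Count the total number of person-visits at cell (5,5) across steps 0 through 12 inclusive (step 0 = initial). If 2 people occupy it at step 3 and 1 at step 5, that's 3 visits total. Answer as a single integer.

Step 0: p0@(2,0) p1@(4,2) p2@(5,2) p3@(1,4) p4@(3,2) -> at (5,5): 0 [-], cum=0
Step 1: p0@(3,0) p1@(4,3) p2@(4,2) p3@(2,4) p4@(4,2) -> at (5,5): 0 [-], cum=0
Step 2: p0@(4,0) p1@(4,4) p2@(4,3) p3@(3,4) p4@(4,3) -> at (5,5): 0 [-], cum=0
Step 3: p0@(4,1) p1@ESC p2@(4,4) p3@(4,4) p4@(4,4) -> at (5,5): 0 [-], cum=0
Step 4: p0@(4,2) p1@ESC p2@ESC p3@ESC p4@ESC -> at (5,5): 0 [-], cum=0
Step 5: p0@(4,3) p1@ESC p2@ESC p3@ESC p4@ESC -> at (5,5): 0 [-], cum=0
Step 6: p0@(4,4) p1@ESC p2@ESC p3@ESC p4@ESC -> at (5,5): 0 [-], cum=0
Step 7: p0@ESC p1@ESC p2@ESC p3@ESC p4@ESC -> at (5,5): 0 [-], cum=0
Total visits = 0

Answer: 0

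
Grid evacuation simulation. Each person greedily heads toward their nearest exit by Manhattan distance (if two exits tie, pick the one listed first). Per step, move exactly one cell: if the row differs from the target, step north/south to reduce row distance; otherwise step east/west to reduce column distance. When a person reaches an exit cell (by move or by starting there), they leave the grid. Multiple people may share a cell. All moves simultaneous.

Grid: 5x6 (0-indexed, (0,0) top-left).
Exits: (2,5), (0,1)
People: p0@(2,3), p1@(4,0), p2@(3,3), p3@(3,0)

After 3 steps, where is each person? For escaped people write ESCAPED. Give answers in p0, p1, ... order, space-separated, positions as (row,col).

Step 1: p0:(2,3)->(2,4) | p1:(4,0)->(3,0) | p2:(3,3)->(2,3) | p3:(3,0)->(2,0)
Step 2: p0:(2,4)->(2,5)->EXIT | p1:(3,0)->(2,0) | p2:(2,3)->(2,4) | p3:(2,0)->(1,0)
Step 3: p0:escaped | p1:(2,0)->(1,0) | p2:(2,4)->(2,5)->EXIT | p3:(1,0)->(0,0)

ESCAPED (1,0) ESCAPED (0,0)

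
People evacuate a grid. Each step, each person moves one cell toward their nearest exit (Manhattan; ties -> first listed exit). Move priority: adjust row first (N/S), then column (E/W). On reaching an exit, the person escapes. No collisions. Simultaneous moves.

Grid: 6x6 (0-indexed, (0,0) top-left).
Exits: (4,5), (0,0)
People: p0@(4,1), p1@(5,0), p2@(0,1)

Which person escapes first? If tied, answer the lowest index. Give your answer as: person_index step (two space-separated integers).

Answer: 2 1

Derivation:
Step 1: p0:(4,1)->(4,2) | p1:(5,0)->(4,0) | p2:(0,1)->(0,0)->EXIT
Step 2: p0:(4,2)->(4,3) | p1:(4,0)->(3,0) | p2:escaped
Step 3: p0:(4,3)->(4,4) | p1:(3,0)->(2,0) | p2:escaped
Step 4: p0:(4,4)->(4,5)->EXIT | p1:(2,0)->(1,0) | p2:escaped
Step 5: p0:escaped | p1:(1,0)->(0,0)->EXIT | p2:escaped
Exit steps: [4, 5, 1]
First to escape: p2 at step 1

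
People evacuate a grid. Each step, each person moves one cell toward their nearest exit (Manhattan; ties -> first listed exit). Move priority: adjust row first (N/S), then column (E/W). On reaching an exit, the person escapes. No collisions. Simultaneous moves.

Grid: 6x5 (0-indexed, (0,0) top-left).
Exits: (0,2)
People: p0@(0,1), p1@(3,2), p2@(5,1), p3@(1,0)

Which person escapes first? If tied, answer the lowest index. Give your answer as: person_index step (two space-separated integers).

Step 1: p0:(0,1)->(0,2)->EXIT | p1:(3,2)->(2,2) | p2:(5,1)->(4,1) | p3:(1,0)->(0,0)
Step 2: p0:escaped | p1:(2,2)->(1,2) | p2:(4,1)->(3,1) | p3:(0,0)->(0,1)
Step 3: p0:escaped | p1:(1,2)->(0,2)->EXIT | p2:(3,1)->(2,1) | p3:(0,1)->(0,2)->EXIT
Step 4: p0:escaped | p1:escaped | p2:(2,1)->(1,1) | p3:escaped
Step 5: p0:escaped | p1:escaped | p2:(1,1)->(0,1) | p3:escaped
Step 6: p0:escaped | p1:escaped | p2:(0,1)->(0,2)->EXIT | p3:escaped
Exit steps: [1, 3, 6, 3]
First to escape: p0 at step 1

Answer: 0 1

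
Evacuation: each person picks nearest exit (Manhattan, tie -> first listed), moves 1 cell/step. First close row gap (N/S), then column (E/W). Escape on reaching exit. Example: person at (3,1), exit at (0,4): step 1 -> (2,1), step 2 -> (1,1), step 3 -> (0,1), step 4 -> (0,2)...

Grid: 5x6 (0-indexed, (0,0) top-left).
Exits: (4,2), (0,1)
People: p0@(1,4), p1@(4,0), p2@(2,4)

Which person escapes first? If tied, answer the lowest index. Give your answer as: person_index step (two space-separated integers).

Step 1: p0:(1,4)->(0,4) | p1:(4,0)->(4,1) | p2:(2,4)->(3,4)
Step 2: p0:(0,4)->(0,3) | p1:(4,1)->(4,2)->EXIT | p2:(3,4)->(4,4)
Step 3: p0:(0,3)->(0,2) | p1:escaped | p2:(4,4)->(4,3)
Step 4: p0:(0,2)->(0,1)->EXIT | p1:escaped | p2:(4,3)->(4,2)->EXIT
Exit steps: [4, 2, 4]
First to escape: p1 at step 2

Answer: 1 2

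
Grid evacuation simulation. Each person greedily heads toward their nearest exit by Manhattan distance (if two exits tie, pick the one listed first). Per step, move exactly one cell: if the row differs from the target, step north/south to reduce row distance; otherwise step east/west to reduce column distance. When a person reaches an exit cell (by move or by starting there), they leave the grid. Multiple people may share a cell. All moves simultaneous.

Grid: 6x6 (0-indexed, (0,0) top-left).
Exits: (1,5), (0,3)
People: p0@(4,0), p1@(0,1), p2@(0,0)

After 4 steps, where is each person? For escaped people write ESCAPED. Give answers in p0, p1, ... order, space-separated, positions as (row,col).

Step 1: p0:(4,0)->(3,0) | p1:(0,1)->(0,2) | p2:(0,0)->(0,1)
Step 2: p0:(3,0)->(2,0) | p1:(0,2)->(0,3)->EXIT | p2:(0,1)->(0,2)
Step 3: p0:(2,0)->(1,0) | p1:escaped | p2:(0,2)->(0,3)->EXIT
Step 4: p0:(1,0)->(0,0) | p1:escaped | p2:escaped

(0,0) ESCAPED ESCAPED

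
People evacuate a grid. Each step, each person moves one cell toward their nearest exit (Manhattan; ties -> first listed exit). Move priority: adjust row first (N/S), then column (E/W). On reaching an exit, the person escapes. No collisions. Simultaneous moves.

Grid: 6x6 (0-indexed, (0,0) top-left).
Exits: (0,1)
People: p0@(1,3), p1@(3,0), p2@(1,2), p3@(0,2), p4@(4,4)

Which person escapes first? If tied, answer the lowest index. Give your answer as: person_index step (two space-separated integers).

Answer: 3 1

Derivation:
Step 1: p0:(1,3)->(0,3) | p1:(3,0)->(2,0) | p2:(1,2)->(0,2) | p3:(0,2)->(0,1)->EXIT | p4:(4,4)->(3,4)
Step 2: p0:(0,3)->(0,2) | p1:(2,0)->(1,0) | p2:(0,2)->(0,1)->EXIT | p3:escaped | p4:(3,4)->(2,4)
Step 3: p0:(0,2)->(0,1)->EXIT | p1:(1,0)->(0,0) | p2:escaped | p3:escaped | p4:(2,4)->(1,4)
Step 4: p0:escaped | p1:(0,0)->(0,1)->EXIT | p2:escaped | p3:escaped | p4:(1,4)->(0,4)
Step 5: p0:escaped | p1:escaped | p2:escaped | p3:escaped | p4:(0,4)->(0,3)
Step 6: p0:escaped | p1:escaped | p2:escaped | p3:escaped | p4:(0,3)->(0,2)
Step 7: p0:escaped | p1:escaped | p2:escaped | p3:escaped | p4:(0,2)->(0,1)->EXIT
Exit steps: [3, 4, 2, 1, 7]
First to escape: p3 at step 1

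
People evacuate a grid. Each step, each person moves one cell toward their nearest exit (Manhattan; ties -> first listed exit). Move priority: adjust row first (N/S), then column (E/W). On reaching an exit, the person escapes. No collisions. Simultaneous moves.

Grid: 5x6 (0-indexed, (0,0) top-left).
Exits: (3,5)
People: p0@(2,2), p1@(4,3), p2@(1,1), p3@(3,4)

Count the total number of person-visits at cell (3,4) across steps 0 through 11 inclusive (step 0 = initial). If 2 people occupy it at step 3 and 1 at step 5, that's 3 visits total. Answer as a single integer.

Answer: 4

Derivation:
Step 0: p0@(2,2) p1@(4,3) p2@(1,1) p3@(3,4) -> at (3,4): 1 [p3], cum=1
Step 1: p0@(3,2) p1@(3,3) p2@(2,1) p3@ESC -> at (3,4): 0 [-], cum=1
Step 2: p0@(3,3) p1@(3,4) p2@(3,1) p3@ESC -> at (3,4): 1 [p1], cum=2
Step 3: p0@(3,4) p1@ESC p2@(3,2) p3@ESC -> at (3,4): 1 [p0], cum=3
Step 4: p0@ESC p1@ESC p2@(3,3) p3@ESC -> at (3,4): 0 [-], cum=3
Step 5: p0@ESC p1@ESC p2@(3,4) p3@ESC -> at (3,4): 1 [p2], cum=4
Step 6: p0@ESC p1@ESC p2@ESC p3@ESC -> at (3,4): 0 [-], cum=4
Total visits = 4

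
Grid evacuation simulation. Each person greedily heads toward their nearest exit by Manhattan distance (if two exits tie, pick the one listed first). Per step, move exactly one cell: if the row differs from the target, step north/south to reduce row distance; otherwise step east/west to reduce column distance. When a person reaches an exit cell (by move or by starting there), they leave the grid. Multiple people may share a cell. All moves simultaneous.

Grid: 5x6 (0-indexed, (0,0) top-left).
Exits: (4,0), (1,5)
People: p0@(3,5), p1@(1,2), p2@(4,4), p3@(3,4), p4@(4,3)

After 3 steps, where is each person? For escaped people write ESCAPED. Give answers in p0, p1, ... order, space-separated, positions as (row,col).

Step 1: p0:(3,5)->(2,5) | p1:(1,2)->(1,3) | p2:(4,4)->(4,3) | p3:(3,4)->(2,4) | p4:(4,3)->(4,2)
Step 2: p0:(2,5)->(1,5)->EXIT | p1:(1,3)->(1,4) | p2:(4,3)->(4,2) | p3:(2,4)->(1,4) | p4:(4,2)->(4,1)
Step 3: p0:escaped | p1:(1,4)->(1,5)->EXIT | p2:(4,2)->(4,1) | p3:(1,4)->(1,5)->EXIT | p4:(4,1)->(4,0)->EXIT

ESCAPED ESCAPED (4,1) ESCAPED ESCAPED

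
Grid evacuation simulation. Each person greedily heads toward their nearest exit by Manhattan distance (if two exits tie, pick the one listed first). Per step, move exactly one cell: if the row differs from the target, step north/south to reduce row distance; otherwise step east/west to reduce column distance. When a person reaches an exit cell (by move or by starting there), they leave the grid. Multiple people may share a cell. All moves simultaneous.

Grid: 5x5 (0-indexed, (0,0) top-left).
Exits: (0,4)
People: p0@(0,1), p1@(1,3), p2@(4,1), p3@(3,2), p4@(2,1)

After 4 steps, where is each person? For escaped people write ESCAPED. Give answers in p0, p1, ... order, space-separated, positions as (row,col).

Step 1: p0:(0,1)->(0,2) | p1:(1,3)->(0,3) | p2:(4,1)->(3,1) | p3:(3,2)->(2,2) | p4:(2,1)->(1,1)
Step 2: p0:(0,2)->(0,3) | p1:(0,3)->(0,4)->EXIT | p2:(3,1)->(2,1) | p3:(2,2)->(1,2) | p4:(1,1)->(0,1)
Step 3: p0:(0,3)->(0,4)->EXIT | p1:escaped | p2:(2,1)->(1,1) | p3:(1,2)->(0,2) | p4:(0,1)->(0,2)
Step 4: p0:escaped | p1:escaped | p2:(1,1)->(0,1) | p3:(0,2)->(0,3) | p4:(0,2)->(0,3)

ESCAPED ESCAPED (0,1) (0,3) (0,3)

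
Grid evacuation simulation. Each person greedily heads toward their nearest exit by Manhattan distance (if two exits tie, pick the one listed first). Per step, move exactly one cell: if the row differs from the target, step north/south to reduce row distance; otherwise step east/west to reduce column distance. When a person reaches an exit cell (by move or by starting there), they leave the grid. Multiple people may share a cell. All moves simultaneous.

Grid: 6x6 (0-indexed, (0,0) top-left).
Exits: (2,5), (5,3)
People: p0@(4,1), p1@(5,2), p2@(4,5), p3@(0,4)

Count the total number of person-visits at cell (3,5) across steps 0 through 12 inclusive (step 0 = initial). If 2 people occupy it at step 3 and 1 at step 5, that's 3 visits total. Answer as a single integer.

Answer: 1

Derivation:
Step 0: p0@(4,1) p1@(5,2) p2@(4,5) p3@(0,4) -> at (3,5): 0 [-], cum=0
Step 1: p0@(5,1) p1@ESC p2@(3,5) p3@(1,4) -> at (3,5): 1 [p2], cum=1
Step 2: p0@(5,2) p1@ESC p2@ESC p3@(2,4) -> at (3,5): 0 [-], cum=1
Step 3: p0@ESC p1@ESC p2@ESC p3@ESC -> at (3,5): 0 [-], cum=1
Total visits = 1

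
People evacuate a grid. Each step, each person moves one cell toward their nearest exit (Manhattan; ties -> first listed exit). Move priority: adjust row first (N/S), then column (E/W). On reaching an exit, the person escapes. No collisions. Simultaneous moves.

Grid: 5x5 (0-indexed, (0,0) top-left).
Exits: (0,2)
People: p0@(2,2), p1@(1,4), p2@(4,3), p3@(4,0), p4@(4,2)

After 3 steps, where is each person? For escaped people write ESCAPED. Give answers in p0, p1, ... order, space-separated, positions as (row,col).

Step 1: p0:(2,2)->(1,2) | p1:(1,4)->(0,4) | p2:(4,3)->(3,3) | p3:(4,0)->(3,0) | p4:(4,2)->(3,2)
Step 2: p0:(1,2)->(0,2)->EXIT | p1:(0,4)->(0,3) | p2:(3,3)->(2,3) | p3:(3,0)->(2,0) | p4:(3,2)->(2,2)
Step 3: p0:escaped | p1:(0,3)->(0,2)->EXIT | p2:(2,3)->(1,3) | p3:(2,0)->(1,0) | p4:(2,2)->(1,2)

ESCAPED ESCAPED (1,3) (1,0) (1,2)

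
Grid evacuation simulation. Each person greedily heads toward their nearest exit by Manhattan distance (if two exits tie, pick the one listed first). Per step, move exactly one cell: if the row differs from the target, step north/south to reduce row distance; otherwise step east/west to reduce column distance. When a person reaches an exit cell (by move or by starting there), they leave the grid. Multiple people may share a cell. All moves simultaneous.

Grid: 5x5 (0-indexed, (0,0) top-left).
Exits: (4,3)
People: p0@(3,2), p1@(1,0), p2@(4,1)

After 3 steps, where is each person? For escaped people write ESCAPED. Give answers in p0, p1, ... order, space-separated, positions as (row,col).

Step 1: p0:(3,2)->(4,2) | p1:(1,0)->(2,0) | p2:(4,1)->(4,2)
Step 2: p0:(4,2)->(4,3)->EXIT | p1:(2,0)->(3,0) | p2:(4,2)->(4,3)->EXIT
Step 3: p0:escaped | p1:(3,0)->(4,0) | p2:escaped

ESCAPED (4,0) ESCAPED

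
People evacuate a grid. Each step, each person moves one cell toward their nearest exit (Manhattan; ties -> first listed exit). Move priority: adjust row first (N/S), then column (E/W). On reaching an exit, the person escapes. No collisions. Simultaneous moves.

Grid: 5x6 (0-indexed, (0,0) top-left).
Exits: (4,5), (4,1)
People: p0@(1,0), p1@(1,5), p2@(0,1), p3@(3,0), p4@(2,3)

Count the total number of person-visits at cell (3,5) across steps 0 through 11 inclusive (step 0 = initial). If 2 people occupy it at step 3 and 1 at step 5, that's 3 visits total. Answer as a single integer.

Answer: 1

Derivation:
Step 0: p0@(1,0) p1@(1,5) p2@(0,1) p3@(3,0) p4@(2,3) -> at (3,5): 0 [-], cum=0
Step 1: p0@(2,0) p1@(2,5) p2@(1,1) p3@(4,0) p4@(3,3) -> at (3,5): 0 [-], cum=0
Step 2: p0@(3,0) p1@(3,5) p2@(2,1) p3@ESC p4@(4,3) -> at (3,5): 1 [p1], cum=1
Step 3: p0@(4,0) p1@ESC p2@(3,1) p3@ESC p4@(4,4) -> at (3,5): 0 [-], cum=1
Step 4: p0@ESC p1@ESC p2@ESC p3@ESC p4@ESC -> at (3,5): 0 [-], cum=1
Total visits = 1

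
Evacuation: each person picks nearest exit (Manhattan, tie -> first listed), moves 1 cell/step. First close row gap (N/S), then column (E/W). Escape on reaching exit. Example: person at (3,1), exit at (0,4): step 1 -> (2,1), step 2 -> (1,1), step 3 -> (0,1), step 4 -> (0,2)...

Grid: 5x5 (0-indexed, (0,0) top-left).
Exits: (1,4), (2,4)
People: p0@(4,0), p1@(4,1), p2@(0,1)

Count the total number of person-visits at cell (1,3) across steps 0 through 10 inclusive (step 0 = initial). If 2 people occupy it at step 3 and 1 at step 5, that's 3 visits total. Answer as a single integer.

Step 0: p0@(4,0) p1@(4,1) p2@(0,1) -> at (1,3): 0 [-], cum=0
Step 1: p0@(3,0) p1@(3,1) p2@(1,1) -> at (1,3): 0 [-], cum=0
Step 2: p0@(2,0) p1@(2,1) p2@(1,2) -> at (1,3): 0 [-], cum=0
Step 3: p0@(2,1) p1@(2,2) p2@(1,3) -> at (1,3): 1 [p2], cum=1
Step 4: p0@(2,2) p1@(2,3) p2@ESC -> at (1,3): 0 [-], cum=1
Step 5: p0@(2,3) p1@ESC p2@ESC -> at (1,3): 0 [-], cum=1
Step 6: p0@ESC p1@ESC p2@ESC -> at (1,3): 0 [-], cum=1
Total visits = 1

Answer: 1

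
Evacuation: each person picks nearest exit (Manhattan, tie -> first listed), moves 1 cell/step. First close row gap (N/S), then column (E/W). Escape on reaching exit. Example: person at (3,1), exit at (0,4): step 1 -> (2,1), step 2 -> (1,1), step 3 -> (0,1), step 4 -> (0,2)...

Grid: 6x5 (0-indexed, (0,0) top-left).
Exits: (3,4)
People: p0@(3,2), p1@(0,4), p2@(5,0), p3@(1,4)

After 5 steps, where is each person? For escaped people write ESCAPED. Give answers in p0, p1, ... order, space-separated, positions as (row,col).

Step 1: p0:(3,2)->(3,3) | p1:(0,4)->(1,4) | p2:(5,0)->(4,0) | p3:(1,4)->(2,4)
Step 2: p0:(3,3)->(3,4)->EXIT | p1:(1,4)->(2,4) | p2:(4,0)->(3,0) | p3:(2,4)->(3,4)->EXIT
Step 3: p0:escaped | p1:(2,4)->(3,4)->EXIT | p2:(3,0)->(3,1) | p3:escaped
Step 4: p0:escaped | p1:escaped | p2:(3,1)->(3,2) | p3:escaped
Step 5: p0:escaped | p1:escaped | p2:(3,2)->(3,3) | p3:escaped

ESCAPED ESCAPED (3,3) ESCAPED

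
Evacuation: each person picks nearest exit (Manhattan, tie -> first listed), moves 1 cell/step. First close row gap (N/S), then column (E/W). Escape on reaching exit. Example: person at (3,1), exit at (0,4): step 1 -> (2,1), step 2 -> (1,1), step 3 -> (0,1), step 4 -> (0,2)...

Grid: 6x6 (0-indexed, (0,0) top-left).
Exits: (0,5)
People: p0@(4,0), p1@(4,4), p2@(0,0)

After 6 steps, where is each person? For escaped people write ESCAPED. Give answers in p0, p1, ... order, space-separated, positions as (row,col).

Step 1: p0:(4,0)->(3,0) | p1:(4,4)->(3,4) | p2:(0,0)->(0,1)
Step 2: p0:(3,0)->(2,0) | p1:(3,4)->(2,4) | p2:(0,1)->(0,2)
Step 3: p0:(2,0)->(1,0) | p1:(2,4)->(1,4) | p2:(0,2)->(0,3)
Step 4: p0:(1,0)->(0,0) | p1:(1,4)->(0,4) | p2:(0,3)->(0,4)
Step 5: p0:(0,0)->(0,1) | p1:(0,4)->(0,5)->EXIT | p2:(0,4)->(0,5)->EXIT
Step 6: p0:(0,1)->(0,2) | p1:escaped | p2:escaped

(0,2) ESCAPED ESCAPED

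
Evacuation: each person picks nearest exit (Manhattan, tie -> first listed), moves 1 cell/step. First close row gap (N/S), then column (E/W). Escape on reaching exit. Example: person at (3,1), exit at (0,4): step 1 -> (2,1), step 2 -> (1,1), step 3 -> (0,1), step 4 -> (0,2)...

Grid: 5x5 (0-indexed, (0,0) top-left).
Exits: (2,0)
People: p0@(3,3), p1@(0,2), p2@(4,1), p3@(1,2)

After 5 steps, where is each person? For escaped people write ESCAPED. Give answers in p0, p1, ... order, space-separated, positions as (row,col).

Step 1: p0:(3,3)->(2,3) | p1:(0,2)->(1,2) | p2:(4,1)->(3,1) | p3:(1,2)->(2,2)
Step 2: p0:(2,3)->(2,2) | p1:(1,2)->(2,2) | p2:(3,1)->(2,1) | p3:(2,2)->(2,1)
Step 3: p0:(2,2)->(2,1) | p1:(2,2)->(2,1) | p2:(2,1)->(2,0)->EXIT | p3:(2,1)->(2,0)->EXIT
Step 4: p0:(2,1)->(2,0)->EXIT | p1:(2,1)->(2,0)->EXIT | p2:escaped | p3:escaped

ESCAPED ESCAPED ESCAPED ESCAPED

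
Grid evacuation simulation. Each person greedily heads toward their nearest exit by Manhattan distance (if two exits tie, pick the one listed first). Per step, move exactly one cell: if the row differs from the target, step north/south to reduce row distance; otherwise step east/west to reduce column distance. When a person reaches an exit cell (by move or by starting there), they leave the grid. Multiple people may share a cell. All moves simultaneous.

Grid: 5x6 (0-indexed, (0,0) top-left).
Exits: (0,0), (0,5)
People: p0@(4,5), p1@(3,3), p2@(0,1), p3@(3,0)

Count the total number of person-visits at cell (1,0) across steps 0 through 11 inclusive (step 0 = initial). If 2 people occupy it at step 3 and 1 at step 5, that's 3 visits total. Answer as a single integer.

Answer: 1

Derivation:
Step 0: p0@(4,5) p1@(3,3) p2@(0,1) p3@(3,0) -> at (1,0): 0 [-], cum=0
Step 1: p0@(3,5) p1@(2,3) p2@ESC p3@(2,0) -> at (1,0): 0 [-], cum=0
Step 2: p0@(2,5) p1@(1,3) p2@ESC p3@(1,0) -> at (1,0): 1 [p3], cum=1
Step 3: p0@(1,5) p1@(0,3) p2@ESC p3@ESC -> at (1,0): 0 [-], cum=1
Step 4: p0@ESC p1@(0,4) p2@ESC p3@ESC -> at (1,0): 0 [-], cum=1
Step 5: p0@ESC p1@ESC p2@ESC p3@ESC -> at (1,0): 0 [-], cum=1
Total visits = 1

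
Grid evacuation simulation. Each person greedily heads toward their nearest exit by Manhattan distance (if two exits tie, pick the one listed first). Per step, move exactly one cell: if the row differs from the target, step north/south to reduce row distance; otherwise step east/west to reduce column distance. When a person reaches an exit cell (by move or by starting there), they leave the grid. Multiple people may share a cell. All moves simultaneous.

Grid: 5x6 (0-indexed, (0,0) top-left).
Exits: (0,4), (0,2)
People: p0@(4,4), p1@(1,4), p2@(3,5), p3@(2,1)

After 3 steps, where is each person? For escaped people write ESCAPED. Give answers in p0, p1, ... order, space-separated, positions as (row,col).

Step 1: p0:(4,4)->(3,4) | p1:(1,4)->(0,4)->EXIT | p2:(3,5)->(2,5) | p3:(2,1)->(1,1)
Step 2: p0:(3,4)->(2,4) | p1:escaped | p2:(2,5)->(1,5) | p3:(1,1)->(0,1)
Step 3: p0:(2,4)->(1,4) | p1:escaped | p2:(1,5)->(0,5) | p3:(0,1)->(0,2)->EXIT

(1,4) ESCAPED (0,5) ESCAPED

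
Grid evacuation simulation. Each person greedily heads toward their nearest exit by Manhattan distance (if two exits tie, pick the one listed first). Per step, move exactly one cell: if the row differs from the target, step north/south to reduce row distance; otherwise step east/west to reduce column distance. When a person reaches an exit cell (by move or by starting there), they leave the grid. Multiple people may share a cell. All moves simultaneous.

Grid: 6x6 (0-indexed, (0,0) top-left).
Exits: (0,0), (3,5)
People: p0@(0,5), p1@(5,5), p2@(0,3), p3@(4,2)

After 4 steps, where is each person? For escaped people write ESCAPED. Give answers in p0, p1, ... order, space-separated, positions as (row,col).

Step 1: p0:(0,5)->(1,5) | p1:(5,5)->(4,5) | p2:(0,3)->(0,2) | p3:(4,2)->(3,2)
Step 2: p0:(1,5)->(2,5) | p1:(4,5)->(3,5)->EXIT | p2:(0,2)->(0,1) | p3:(3,2)->(3,3)
Step 3: p0:(2,5)->(3,5)->EXIT | p1:escaped | p2:(0,1)->(0,0)->EXIT | p3:(3,3)->(3,4)
Step 4: p0:escaped | p1:escaped | p2:escaped | p3:(3,4)->(3,5)->EXIT

ESCAPED ESCAPED ESCAPED ESCAPED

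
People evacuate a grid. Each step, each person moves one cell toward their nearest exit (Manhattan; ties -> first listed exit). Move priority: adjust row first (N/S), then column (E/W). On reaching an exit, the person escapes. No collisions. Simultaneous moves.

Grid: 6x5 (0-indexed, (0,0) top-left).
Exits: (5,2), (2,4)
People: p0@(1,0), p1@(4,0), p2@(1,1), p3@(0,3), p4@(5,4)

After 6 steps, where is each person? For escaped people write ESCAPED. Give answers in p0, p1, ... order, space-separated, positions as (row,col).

Step 1: p0:(1,0)->(2,0) | p1:(4,0)->(5,0) | p2:(1,1)->(2,1) | p3:(0,3)->(1,3) | p4:(5,4)->(5,3)
Step 2: p0:(2,0)->(2,1) | p1:(5,0)->(5,1) | p2:(2,1)->(2,2) | p3:(1,3)->(2,3) | p4:(5,3)->(5,2)->EXIT
Step 3: p0:(2,1)->(2,2) | p1:(5,1)->(5,2)->EXIT | p2:(2,2)->(2,3) | p3:(2,3)->(2,4)->EXIT | p4:escaped
Step 4: p0:(2,2)->(2,3) | p1:escaped | p2:(2,3)->(2,4)->EXIT | p3:escaped | p4:escaped
Step 5: p0:(2,3)->(2,4)->EXIT | p1:escaped | p2:escaped | p3:escaped | p4:escaped

ESCAPED ESCAPED ESCAPED ESCAPED ESCAPED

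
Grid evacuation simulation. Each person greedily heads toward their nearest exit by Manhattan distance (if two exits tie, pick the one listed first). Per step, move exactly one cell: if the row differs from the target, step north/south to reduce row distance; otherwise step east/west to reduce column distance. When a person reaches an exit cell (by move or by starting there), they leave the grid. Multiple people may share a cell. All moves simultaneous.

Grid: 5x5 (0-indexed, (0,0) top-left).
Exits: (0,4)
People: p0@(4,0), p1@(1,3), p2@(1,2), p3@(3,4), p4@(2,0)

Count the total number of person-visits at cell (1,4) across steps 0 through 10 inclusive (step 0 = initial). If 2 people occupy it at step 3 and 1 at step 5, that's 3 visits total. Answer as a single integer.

Step 0: p0@(4,0) p1@(1,3) p2@(1,2) p3@(3,4) p4@(2,0) -> at (1,4): 0 [-], cum=0
Step 1: p0@(3,0) p1@(0,3) p2@(0,2) p3@(2,4) p4@(1,0) -> at (1,4): 0 [-], cum=0
Step 2: p0@(2,0) p1@ESC p2@(0,3) p3@(1,4) p4@(0,0) -> at (1,4): 1 [p3], cum=1
Step 3: p0@(1,0) p1@ESC p2@ESC p3@ESC p4@(0,1) -> at (1,4): 0 [-], cum=1
Step 4: p0@(0,0) p1@ESC p2@ESC p3@ESC p4@(0,2) -> at (1,4): 0 [-], cum=1
Step 5: p0@(0,1) p1@ESC p2@ESC p3@ESC p4@(0,3) -> at (1,4): 0 [-], cum=1
Step 6: p0@(0,2) p1@ESC p2@ESC p3@ESC p4@ESC -> at (1,4): 0 [-], cum=1
Step 7: p0@(0,3) p1@ESC p2@ESC p3@ESC p4@ESC -> at (1,4): 0 [-], cum=1
Step 8: p0@ESC p1@ESC p2@ESC p3@ESC p4@ESC -> at (1,4): 0 [-], cum=1
Total visits = 1

Answer: 1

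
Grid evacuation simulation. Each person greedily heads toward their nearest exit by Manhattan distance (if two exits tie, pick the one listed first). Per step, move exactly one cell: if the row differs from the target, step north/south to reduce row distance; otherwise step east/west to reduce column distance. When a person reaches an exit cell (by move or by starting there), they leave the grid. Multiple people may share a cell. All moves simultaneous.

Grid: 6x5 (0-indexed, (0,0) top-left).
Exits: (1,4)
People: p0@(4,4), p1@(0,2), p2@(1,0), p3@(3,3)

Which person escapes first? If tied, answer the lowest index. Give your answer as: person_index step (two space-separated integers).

Answer: 0 3

Derivation:
Step 1: p0:(4,4)->(3,4) | p1:(0,2)->(1,2) | p2:(1,0)->(1,1) | p3:(3,3)->(2,3)
Step 2: p0:(3,4)->(2,4) | p1:(1,2)->(1,3) | p2:(1,1)->(1,2) | p3:(2,3)->(1,3)
Step 3: p0:(2,4)->(1,4)->EXIT | p1:(1,3)->(1,4)->EXIT | p2:(1,2)->(1,3) | p3:(1,3)->(1,4)->EXIT
Step 4: p0:escaped | p1:escaped | p2:(1,3)->(1,4)->EXIT | p3:escaped
Exit steps: [3, 3, 4, 3]
First to escape: p0 at step 3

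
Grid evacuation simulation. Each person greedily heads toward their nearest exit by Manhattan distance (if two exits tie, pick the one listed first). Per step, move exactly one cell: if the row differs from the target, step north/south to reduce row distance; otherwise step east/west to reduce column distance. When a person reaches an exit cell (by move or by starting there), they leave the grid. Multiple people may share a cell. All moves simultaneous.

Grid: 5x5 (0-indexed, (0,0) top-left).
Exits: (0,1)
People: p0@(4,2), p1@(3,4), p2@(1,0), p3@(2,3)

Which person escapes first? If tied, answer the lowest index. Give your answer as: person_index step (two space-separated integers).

Answer: 2 2

Derivation:
Step 1: p0:(4,2)->(3,2) | p1:(3,4)->(2,4) | p2:(1,0)->(0,0) | p3:(2,3)->(1,3)
Step 2: p0:(3,2)->(2,2) | p1:(2,4)->(1,4) | p2:(0,0)->(0,1)->EXIT | p3:(1,3)->(0,3)
Step 3: p0:(2,2)->(1,2) | p1:(1,4)->(0,4) | p2:escaped | p3:(0,3)->(0,2)
Step 4: p0:(1,2)->(0,2) | p1:(0,4)->(0,3) | p2:escaped | p3:(0,2)->(0,1)->EXIT
Step 5: p0:(0,2)->(0,1)->EXIT | p1:(0,3)->(0,2) | p2:escaped | p3:escaped
Step 6: p0:escaped | p1:(0,2)->(0,1)->EXIT | p2:escaped | p3:escaped
Exit steps: [5, 6, 2, 4]
First to escape: p2 at step 2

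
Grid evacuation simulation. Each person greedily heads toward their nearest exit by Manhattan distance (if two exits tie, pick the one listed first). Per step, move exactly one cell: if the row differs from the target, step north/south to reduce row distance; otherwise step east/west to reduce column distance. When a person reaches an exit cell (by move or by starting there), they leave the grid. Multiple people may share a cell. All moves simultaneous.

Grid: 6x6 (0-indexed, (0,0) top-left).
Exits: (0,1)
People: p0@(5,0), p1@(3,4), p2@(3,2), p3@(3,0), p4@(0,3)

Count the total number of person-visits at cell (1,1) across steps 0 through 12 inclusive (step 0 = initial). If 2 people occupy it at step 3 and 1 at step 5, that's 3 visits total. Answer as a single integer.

Answer: 0

Derivation:
Step 0: p0@(5,0) p1@(3,4) p2@(3,2) p3@(3,0) p4@(0,3) -> at (1,1): 0 [-], cum=0
Step 1: p0@(4,0) p1@(2,4) p2@(2,2) p3@(2,0) p4@(0,2) -> at (1,1): 0 [-], cum=0
Step 2: p0@(3,0) p1@(1,4) p2@(1,2) p3@(1,0) p4@ESC -> at (1,1): 0 [-], cum=0
Step 3: p0@(2,0) p1@(0,4) p2@(0,2) p3@(0,0) p4@ESC -> at (1,1): 0 [-], cum=0
Step 4: p0@(1,0) p1@(0,3) p2@ESC p3@ESC p4@ESC -> at (1,1): 0 [-], cum=0
Step 5: p0@(0,0) p1@(0,2) p2@ESC p3@ESC p4@ESC -> at (1,1): 0 [-], cum=0
Step 6: p0@ESC p1@ESC p2@ESC p3@ESC p4@ESC -> at (1,1): 0 [-], cum=0
Total visits = 0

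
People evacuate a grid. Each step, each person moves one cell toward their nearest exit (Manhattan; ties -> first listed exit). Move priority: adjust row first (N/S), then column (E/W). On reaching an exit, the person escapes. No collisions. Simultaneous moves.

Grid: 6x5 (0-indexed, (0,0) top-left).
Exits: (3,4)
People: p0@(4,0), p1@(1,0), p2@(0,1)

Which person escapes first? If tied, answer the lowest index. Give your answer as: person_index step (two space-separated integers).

Step 1: p0:(4,0)->(3,0) | p1:(1,0)->(2,0) | p2:(0,1)->(1,1)
Step 2: p0:(3,0)->(3,1) | p1:(2,0)->(3,0) | p2:(1,1)->(2,1)
Step 3: p0:(3,1)->(3,2) | p1:(3,0)->(3,1) | p2:(2,1)->(3,1)
Step 4: p0:(3,2)->(3,3) | p1:(3,1)->(3,2) | p2:(3,1)->(3,2)
Step 5: p0:(3,3)->(3,4)->EXIT | p1:(3,2)->(3,3) | p2:(3,2)->(3,3)
Step 6: p0:escaped | p1:(3,3)->(3,4)->EXIT | p2:(3,3)->(3,4)->EXIT
Exit steps: [5, 6, 6]
First to escape: p0 at step 5

Answer: 0 5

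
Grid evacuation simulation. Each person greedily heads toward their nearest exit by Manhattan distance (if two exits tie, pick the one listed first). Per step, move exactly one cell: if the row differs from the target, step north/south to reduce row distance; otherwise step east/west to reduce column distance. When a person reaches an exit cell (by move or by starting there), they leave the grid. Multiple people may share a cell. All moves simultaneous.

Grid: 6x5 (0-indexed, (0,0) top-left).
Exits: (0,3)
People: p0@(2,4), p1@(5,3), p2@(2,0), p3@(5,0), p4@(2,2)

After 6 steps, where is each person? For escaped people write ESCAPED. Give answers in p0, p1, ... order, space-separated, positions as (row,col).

Step 1: p0:(2,4)->(1,4) | p1:(5,3)->(4,3) | p2:(2,0)->(1,0) | p3:(5,0)->(4,0) | p4:(2,2)->(1,2)
Step 2: p0:(1,4)->(0,4) | p1:(4,3)->(3,3) | p2:(1,0)->(0,0) | p3:(4,0)->(3,0) | p4:(1,2)->(0,2)
Step 3: p0:(0,4)->(0,3)->EXIT | p1:(3,3)->(2,3) | p2:(0,0)->(0,1) | p3:(3,0)->(2,0) | p4:(0,2)->(0,3)->EXIT
Step 4: p0:escaped | p1:(2,3)->(1,3) | p2:(0,1)->(0,2) | p3:(2,0)->(1,0) | p4:escaped
Step 5: p0:escaped | p1:(1,3)->(0,3)->EXIT | p2:(0,2)->(0,3)->EXIT | p3:(1,0)->(0,0) | p4:escaped
Step 6: p0:escaped | p1:escaped | p2:escaped | p3:(0,0)->(0,1) | p4:escaped

ESCAPED ESCAPED ESCAPED (0,1) ESCAPED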